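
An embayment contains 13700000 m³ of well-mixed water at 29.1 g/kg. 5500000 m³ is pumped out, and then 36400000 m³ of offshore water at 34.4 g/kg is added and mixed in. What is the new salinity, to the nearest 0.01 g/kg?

33.43 g/kg

Remaining after removal: 8,200,000 m³ at 29.1 g/kg (salt = 238,620,000)
After addition: salt = 238,620,000 + 36,400,000×34.4 = 1,490,780,000; volume = 44,600,000 m³
S = 1,490,780,000 / 44,600,000 = 33.4256 g/kg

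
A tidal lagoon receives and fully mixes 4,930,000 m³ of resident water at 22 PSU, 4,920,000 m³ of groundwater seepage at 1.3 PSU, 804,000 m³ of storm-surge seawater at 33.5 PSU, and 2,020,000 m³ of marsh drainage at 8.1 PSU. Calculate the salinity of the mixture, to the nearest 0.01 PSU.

Mass of salt is conserved:
salt = 4,930,000×22 + 4,920,000×1.3 + 804,000×33.5 + 2,020,000×8.1 = 108,460,000 + 6,396,000 + 26,934,000 + 16,362,000 = 158,152,000
volume = 4,930,000 + 4,920,000 + 804,000 + 2,020,000 = 12,674,000 m³
S = 158,152,000 / 12,674,000 = 12.4785 PSU

12.48 PSU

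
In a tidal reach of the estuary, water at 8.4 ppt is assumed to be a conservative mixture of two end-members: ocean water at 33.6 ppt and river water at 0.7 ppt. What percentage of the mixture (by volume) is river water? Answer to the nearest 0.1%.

Let f be the freshwater fraction. Salt balance per unit volume:
f×0.7 + (1−f)×33.6 = 8.4
f = (33.6 − 8.4) / (33.6 − 0.7) = 25.2/32.9 = 0.766

76.6%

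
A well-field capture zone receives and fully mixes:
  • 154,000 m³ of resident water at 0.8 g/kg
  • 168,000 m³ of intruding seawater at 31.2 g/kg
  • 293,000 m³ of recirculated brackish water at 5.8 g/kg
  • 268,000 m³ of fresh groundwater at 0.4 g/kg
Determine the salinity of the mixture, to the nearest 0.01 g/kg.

Weighted by volume,
salt = 154,000×0.8 + 168,000×31.2 + 293,000×5.8 + 268,000×0.4 = 123,200 + 5,241,600 + 1,699,400 + 107,200 = 7,171,400
volume = 154,000 + 168,000 + 293,000 + 268,000 = 883,000 m³
S = 7,171,400 / 883,000 = 8.1216 g/kg

8.12 g/kg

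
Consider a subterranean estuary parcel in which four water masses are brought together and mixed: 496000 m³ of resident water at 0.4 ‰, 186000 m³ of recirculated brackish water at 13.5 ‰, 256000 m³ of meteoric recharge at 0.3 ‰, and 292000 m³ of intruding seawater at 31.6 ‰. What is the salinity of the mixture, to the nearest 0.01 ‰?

Mass of salt is conserved:
salt = 496,000×0.4 + 186,000×13.5 + 256,000×0.3 + 292,000×31.6 = 198,400 + 2,511,000 + 76,800 + 9,227,200 = 12,013,400
volume = 496,000 + 186,000 + 256,000 + 292,000 = 1,230,000 m³
S = 12,013,400 / 1,230,000 = 9.767 ‰

9.77 ‰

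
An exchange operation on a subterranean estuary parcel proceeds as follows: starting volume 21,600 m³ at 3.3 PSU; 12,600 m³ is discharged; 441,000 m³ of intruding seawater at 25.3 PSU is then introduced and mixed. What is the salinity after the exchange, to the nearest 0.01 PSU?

24.86 PSU

Remaining after removal: 9,000 m³ at 3.3 PSU (salt = 29,700)
After addition: salt = 29,700 + 441,000×25.3 = 11,187,000; volume = 450,000 m³
S = 11,187,000 / 450,000 = 24.86 PSU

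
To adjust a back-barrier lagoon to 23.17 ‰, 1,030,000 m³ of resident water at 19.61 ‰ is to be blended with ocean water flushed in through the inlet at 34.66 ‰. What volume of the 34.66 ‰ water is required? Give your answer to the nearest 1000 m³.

Salt balance: 1,030,000×19.61 + V×34.66 = (1,030,000+V)×23.17
20,198,300 + 34.66V = 23,865,100 + 23.17V
3,666,800 = 11.49V
V = 319,129.68 m³

319000 m³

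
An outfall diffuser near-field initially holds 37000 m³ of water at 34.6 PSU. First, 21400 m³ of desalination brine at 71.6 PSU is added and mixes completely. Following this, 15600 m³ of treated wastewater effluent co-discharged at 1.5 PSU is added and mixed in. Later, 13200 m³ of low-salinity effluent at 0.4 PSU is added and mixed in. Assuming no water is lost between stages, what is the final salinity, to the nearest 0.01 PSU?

32.58 PSU

Salt balance:
Initial salt = 37,000×34.6 = 1,280,200
After stage 1: salt = 1,280,200 + 21,400×71.6 = 2,812,440; volume = 58,400 m³; S = 48.158 PSU
After stage 2: salt = 2,812,440 + 15,600×1.5 = 2,835,840; volume = 74,000 m³; S = 38.322 PSU
After stage 3: salt = 2,835,840 + 13,200×0.4 = 2,841,120; volume = 87,200 m³
S = 2,841,120 / 87,200 = 32.5817 PSU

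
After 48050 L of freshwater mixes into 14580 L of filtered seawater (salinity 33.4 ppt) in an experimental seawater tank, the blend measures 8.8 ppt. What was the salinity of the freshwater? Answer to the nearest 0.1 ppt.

Salt balance: 14,580×33.4 + 48,050×S = 62,630×8.8
486,972 + 48,050·S = 551,144
S = (551,144 − 486,972) / 48,050 = 1.3355 ppt

1.3 ppt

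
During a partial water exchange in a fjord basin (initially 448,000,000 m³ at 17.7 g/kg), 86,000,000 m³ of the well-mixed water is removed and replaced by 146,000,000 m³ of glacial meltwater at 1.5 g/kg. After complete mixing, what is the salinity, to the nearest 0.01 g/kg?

Remaining after removal: 362,000,000 m³ at 17.7 g/kg (salt = 6,407,400,000)
After addition: salt = 6,407,400,000 + 146,000,000×1.5 = 6,626,400,000; volume = 508,000,000 m³
S = 6,626,400,000 / 508,000,000 = 13.0441 g/kg

13.04 g/kg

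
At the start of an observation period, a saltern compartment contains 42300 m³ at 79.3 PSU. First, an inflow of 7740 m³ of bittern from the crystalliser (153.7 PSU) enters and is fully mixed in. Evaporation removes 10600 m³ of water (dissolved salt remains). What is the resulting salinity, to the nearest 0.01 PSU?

115.21 PSU

After mixing: salt = 42,300×79.3 + 7,740×153.7 = 4,544,028; volume = 50,040 m³
After evaporation: salt unchanged = 4,544,028; volume = 50,040 − 10,600 = 39,440 m³
S = 4,544,028 / 39,440 = 115.2137 PSU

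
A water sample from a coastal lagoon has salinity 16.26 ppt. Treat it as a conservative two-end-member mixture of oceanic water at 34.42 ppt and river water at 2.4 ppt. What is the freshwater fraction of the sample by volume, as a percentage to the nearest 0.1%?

56.7%

Let f be the freshwater fraction. Salt balance per unit volume:
f×2.4 + (1−f)×34.42 = 16.26
f = (34.42 − 16.26) / (34.42 − 2.4) = 18.16/32.02 = 0.5671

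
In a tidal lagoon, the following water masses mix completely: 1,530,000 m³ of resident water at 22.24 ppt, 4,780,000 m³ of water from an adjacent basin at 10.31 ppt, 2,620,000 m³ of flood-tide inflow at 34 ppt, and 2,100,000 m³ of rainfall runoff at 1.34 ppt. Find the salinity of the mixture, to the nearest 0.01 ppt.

Mass of salt is conserved:
salt = 1,530,000×22.24 + 4,780,000×10.31 + 2,620,000×34 + 2,100,000×1.34 = 34,027,200 + 49,281,800 + 89,080,000 + 2,814,000 = 175,203,000
volume = 1,530,000 + 4,780,000 + 2,620,000 + 2,100,000 = 11,030,000 m³
S = 175,203,000 / 11,030,000 = 15.8842 ppt

15.88 ppt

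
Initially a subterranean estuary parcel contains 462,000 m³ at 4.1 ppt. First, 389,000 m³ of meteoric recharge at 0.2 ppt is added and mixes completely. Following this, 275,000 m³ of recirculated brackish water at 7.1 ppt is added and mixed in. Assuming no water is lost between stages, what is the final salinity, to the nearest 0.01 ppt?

Weighted by volume,
Initial salt = 462,000×4.1 = 1,894,200
After stage 1: salt = 1,894,200 + 389,000×0.2 = 1,972,000; volume = 851,000 m³; S = 2.317 ppt
After stage 2: salt = 1,972,000 + 275,000×7.1 = 3,924,500; volume = 1,126,000 m³
S = 3,924,500 / 1,126,000 = 3.4853 ppt

3.49 ppt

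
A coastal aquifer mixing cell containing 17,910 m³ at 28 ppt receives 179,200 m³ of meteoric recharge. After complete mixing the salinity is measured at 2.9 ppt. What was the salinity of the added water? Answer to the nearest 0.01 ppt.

0.39 ppt

Salt balance: 17,910×28 + 179,200×S = 197,110×2.9
501,480 + 179,200·S = 571,619
S = (571,619 − 501,480) / 179,200 = 0.3914 ppt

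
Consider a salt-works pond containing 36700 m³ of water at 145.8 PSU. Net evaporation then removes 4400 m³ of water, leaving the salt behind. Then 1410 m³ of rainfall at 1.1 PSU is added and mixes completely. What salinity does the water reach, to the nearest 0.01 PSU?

158.78 PSU

After evaporation: salt = 36,700×145.8 = 5,350,860; volume = 36,700 − 4,400 = 32,300 m³
After mixing: salt = 5,350,860 + 1,410×1.1 = 5,352,411; volume = 32,300 + 1,410 = 33,710 m³
S = 5,352,411 / 33,710 = 158.7781 PSU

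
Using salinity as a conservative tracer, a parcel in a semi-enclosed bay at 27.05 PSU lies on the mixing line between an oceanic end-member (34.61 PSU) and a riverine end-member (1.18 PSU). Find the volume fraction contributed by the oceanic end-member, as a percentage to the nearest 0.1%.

Let g be the oceanic fraction. Salt balance per unit volume:
g×34.61 + (1−g)×1.18 = 27.05
g = (27.05 − 1.18) / (34.61 − 1.18) = 25.87/33.43 = 0.7739

77.4%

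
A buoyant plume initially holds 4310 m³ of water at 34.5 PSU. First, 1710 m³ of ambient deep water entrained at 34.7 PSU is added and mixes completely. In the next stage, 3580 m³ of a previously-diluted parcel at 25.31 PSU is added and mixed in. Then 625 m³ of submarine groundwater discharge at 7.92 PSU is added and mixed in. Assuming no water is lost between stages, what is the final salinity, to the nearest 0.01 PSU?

29.69 PSU

Total salt / total volume:
Initial salt = 4,310×34.5 = 148,695
After stage 1: salt = 148,695 + 1,710×34.7 = 208,032; volume = 6,020 m³; S = 34.557 PSU
After stage 2: salt = 208,032 + 3,580×25.31 = 298,641.8; volume = 9,600 m³; S = 31.109 PSU
After stage 3: salt = 298,641.8 + 625×7.92 = 303,591.8; volume = 10,225 m³
S = 303,591.8 / 10,225 = 29.6911 PSU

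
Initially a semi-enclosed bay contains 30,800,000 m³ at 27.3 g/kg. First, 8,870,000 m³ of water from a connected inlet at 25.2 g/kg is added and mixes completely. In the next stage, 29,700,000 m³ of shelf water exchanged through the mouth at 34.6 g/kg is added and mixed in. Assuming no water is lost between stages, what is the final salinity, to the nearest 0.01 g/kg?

30.16 g/kg

Mass of salt is conserved:
Initial salt = 30,800,000×27.3 = 840,840,000
After stage 1: salt = 840,840,000 + 8,870,000×25.2 = 1,064,364,000; volume = 39,670,000 m³; S = 26.83 g/kg
After stage 2: salt = 1,064,364,000 + 29,700,000×34.6 = 2,091,984,000; volume = 69,370,000 m³
S = 2,091,984,000 / 69,370,000 = 30.1569 g/kg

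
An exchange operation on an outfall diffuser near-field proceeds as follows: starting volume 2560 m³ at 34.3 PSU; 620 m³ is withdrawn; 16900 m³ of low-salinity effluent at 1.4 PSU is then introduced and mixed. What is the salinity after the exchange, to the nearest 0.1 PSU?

Remaining after removal: 1,940 m³ at 34.3 PSU (salt = 66,542)
After addition: salt = 66,542 + 16,900×1.4 = 90,202; volume = 18,840 m³
S = 90,202 / 18,840 = 4.7878 PSU

4.8 PSU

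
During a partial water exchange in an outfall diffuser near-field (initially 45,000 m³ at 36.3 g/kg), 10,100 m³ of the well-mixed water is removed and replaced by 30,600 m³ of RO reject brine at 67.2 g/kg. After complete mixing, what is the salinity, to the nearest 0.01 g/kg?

Remaining after removal: 34,900 m³ at 36.3 g/kg (salt = 1,266,870)
After addition: salt = 1,266,870 + 30,600×67.2 = 3,323,190; volume = 65,500 m³
S = 3,323,190 / 65,500 = 50.7357 g/kg

50.74 g/kg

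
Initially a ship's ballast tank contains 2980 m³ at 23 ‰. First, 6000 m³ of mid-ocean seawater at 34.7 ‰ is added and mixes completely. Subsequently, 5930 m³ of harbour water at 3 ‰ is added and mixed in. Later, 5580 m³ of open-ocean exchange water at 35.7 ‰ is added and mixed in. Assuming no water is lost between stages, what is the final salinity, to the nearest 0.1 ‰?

24.1 ‰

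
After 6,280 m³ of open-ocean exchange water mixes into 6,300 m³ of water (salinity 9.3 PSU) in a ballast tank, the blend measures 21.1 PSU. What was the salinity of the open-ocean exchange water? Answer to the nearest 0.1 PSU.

32.9 PSU

Salt balance: 6,300×9.3 + 6,280×S = 12,580×21.1
58,590 + 6,280·S = 265,438
S = (265,438 − 58,590) / 6,280 = 32.9376 PSU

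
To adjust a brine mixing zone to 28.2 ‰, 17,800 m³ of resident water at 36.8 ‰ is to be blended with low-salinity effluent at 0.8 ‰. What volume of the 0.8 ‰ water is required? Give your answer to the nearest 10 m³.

5590 m³

Salt balance: 17,800×36.8 + V×0.8 = (17,800+V)×28.2
655,040 + 0.8V = 501,960 + 28.2V
153,080 = 27.4V
V = 5,586.86 m³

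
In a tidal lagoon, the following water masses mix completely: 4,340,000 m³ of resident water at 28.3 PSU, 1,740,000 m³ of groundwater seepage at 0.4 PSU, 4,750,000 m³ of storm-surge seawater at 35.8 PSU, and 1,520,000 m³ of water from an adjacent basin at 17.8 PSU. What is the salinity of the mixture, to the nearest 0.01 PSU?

25.96 PSU

Total salt / total volume:
salt = 4,340,000×28.3 + 1,740,000×0.4 + 4,750,000×35.8 + 1,520,000×17.8 = 122,822,000 + 696,000 + 170,050,000 + 27,056,000 = 320,624,000
volume = 4,340,000 + 1,740,000 + 4,750,000 + 1,520,000 = 12,350,000 m³
S = 320,624,000 / 12,350,000 = 25.9615 PSU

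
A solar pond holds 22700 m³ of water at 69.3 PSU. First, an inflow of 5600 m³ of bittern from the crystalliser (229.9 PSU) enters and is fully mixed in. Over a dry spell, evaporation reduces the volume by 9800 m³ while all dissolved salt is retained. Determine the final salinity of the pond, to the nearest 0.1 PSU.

After mixing: salt = 22,700×69.3 + 5,600×229.9 = 2,860,550; volume = 28,300 m³
After evaporation: salt unchanged = 2,860,550; volume = 28,300 − 9,800 = 18,500 m³
S = 2,860,550 / 18,500 = 154.6243 PSU

154.6 PSU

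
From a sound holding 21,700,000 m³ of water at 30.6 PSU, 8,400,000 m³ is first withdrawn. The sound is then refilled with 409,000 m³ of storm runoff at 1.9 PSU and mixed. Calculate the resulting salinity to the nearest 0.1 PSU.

29.7 PSU

Remaining after removal: 13,300,000 m³ at 30.6 PSU (salt = 406,980,000)
After addition: salt = 406,980,000 + 409,000×1.9 = 407,757,100; volume = 13,709,000 m³
S = 407,757,100 / 13,709,000 = 29.7438 PSU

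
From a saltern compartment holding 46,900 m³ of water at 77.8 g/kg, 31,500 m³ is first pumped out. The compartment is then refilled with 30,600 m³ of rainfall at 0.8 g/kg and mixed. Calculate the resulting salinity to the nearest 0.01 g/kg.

Remaining after removal: 15,400 m³ at 77.8 g/kg (salt = 1,198,120)
After addition: salt = 1,198,120 + 30,600×0.8 = 1,222,600; volume = 46,000 m³
S = 1,222,600 / 46,000 = 26.5783 g/kg

26.58 g/kg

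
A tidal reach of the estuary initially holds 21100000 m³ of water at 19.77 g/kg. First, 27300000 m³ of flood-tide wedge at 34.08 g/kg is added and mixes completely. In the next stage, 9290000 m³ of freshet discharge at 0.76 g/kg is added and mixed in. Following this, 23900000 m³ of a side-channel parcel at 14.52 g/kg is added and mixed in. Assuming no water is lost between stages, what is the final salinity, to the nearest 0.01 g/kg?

20.86 g/kg

Weighted by volume,
Initial salt = 21,100,000×19.77 = 417,147,000
After stage 1: salt = 417,147,000 + 27,300,000×34.08 = 1,347,531,000; volume = 48,400,000 m³; S = 27.842 g/kg
After stage 2: salt = 1,347,531,000 + 9,290,000×0.76 = 1,354,591,400; volume = 57,690,000 m³; S = 23.481 g/kg
After stage 3: salt = 1,354,591,400 + 23,900,000×14.52 = 1,701,619,400; volume = 81,590,000 m³
S = 1,701,619,400 / 81,590,000 = 20.8557 g/kg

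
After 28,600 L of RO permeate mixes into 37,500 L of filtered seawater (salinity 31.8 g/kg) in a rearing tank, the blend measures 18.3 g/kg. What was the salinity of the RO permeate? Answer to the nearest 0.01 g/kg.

0.60 g/kg

Salt balance: 37,500×31.8 + 28,600×S = 66,100×18.3
1,192,500 + 28,600·S = 1,209,630
S = (1,209,630 − 1,192,500) / 28,600 = 0.599 g/kg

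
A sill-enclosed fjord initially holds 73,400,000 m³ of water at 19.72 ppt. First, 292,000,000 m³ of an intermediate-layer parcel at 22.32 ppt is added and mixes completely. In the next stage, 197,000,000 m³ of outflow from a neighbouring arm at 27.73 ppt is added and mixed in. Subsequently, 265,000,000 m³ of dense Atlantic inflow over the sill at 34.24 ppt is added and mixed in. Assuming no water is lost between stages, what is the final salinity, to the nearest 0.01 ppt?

27.20 ppt

Conserving salt mass:
Initial salt = 73,400,000×19.72 = 1,447,448,000
After stage 1: salt = 1,447,448,000 + 292,000,000×22.32 = 7,964,888,000; volume = 365,400,000 m³; S = 21.798 ppt
After stage 2: salt = 7,964,888,000 + 197,000,000×27.73 = 13,427,698,000; volume = 562,400,000 m³; S = 23.876 ppt
After stage 3: salt = 13,427,698,000 + 265,000,000×34.24 = 22,501,298,000; volume = 827,400,000 m³
S = 22,501,298,000 / 827,400,000 = 27.1952 ppt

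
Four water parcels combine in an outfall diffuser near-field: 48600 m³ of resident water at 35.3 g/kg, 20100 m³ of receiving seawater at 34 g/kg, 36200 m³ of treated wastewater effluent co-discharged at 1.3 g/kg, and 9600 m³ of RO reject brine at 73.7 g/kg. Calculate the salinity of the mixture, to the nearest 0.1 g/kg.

Total salt / total volume:
salt = 48,600×35.3 + 20,100×34 + 36,200×1.3 + 9,600×73.7 = 1,715,580 + 683,400 + 47,060 + 707,520 = 3,153,560
volume = 48,600 + 20,100 + 36,200 + 9,600 = 114,500 m³
S = 3,153,560 / 114,500 = 27.542 g/kg

27.5 g/kg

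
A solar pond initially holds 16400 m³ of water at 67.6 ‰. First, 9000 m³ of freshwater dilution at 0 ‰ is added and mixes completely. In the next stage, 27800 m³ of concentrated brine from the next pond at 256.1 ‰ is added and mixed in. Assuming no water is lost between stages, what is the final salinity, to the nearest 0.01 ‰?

154.67 ‰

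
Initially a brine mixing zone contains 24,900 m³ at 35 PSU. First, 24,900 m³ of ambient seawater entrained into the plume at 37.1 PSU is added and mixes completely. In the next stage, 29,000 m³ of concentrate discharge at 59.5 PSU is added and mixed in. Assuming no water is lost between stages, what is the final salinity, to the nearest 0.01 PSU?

44.68 PSU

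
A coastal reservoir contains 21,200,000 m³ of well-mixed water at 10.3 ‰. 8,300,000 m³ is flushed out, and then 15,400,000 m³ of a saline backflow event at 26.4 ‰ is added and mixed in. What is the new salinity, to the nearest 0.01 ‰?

19.06 ‰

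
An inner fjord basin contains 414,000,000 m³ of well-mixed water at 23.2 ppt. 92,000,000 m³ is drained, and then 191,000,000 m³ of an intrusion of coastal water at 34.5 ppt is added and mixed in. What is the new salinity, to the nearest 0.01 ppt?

Remaining after removal: 322,000,000 m³ at 23.2 ppt (salt = 7,470,400,000)
After addition: salt = 7,470,400,000 + 191,000,000×34.5 = 14,059,900,000; volume = 513,000,000 m³
S = 14,059,900,000 / 513,000,000 = 27.4072 ppt

27.41 ppt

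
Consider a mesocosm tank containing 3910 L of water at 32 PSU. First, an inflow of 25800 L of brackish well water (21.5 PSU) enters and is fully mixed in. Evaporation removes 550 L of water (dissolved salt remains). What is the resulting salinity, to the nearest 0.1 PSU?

23.3 PSU

After mixing: salt = 3,910×32 + 25,800×21.5 = 679,820; volume = 29,710 L
After evaporation: salt unchanged = 679,820; volume = 29,710 − 550 = 29,160 L
S = 679,820 / 29,160 = 23.3134 PSU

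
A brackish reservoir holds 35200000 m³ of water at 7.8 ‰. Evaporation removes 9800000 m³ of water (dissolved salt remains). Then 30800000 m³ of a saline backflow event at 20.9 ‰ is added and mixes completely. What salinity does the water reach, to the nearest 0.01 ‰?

After evaporation: salt = 35,200,000×7.8 = 274,560,000; volume = 35,200,000 − 9,800,000 = 25,400,000 m³
After mixing: salt = 274,560,000 + 30,800,000×20.9 = 918,280,000; volume = 25,400,000 + 30,800,000 = 56,200,000 m³
S = 918,280,000 / 56,200,000 = 16.3395 ‰

16.34 ‰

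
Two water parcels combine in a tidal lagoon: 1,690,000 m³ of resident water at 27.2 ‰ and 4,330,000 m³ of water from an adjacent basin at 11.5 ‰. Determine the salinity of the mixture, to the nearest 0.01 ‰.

Weighted by volume,
salt = 1,690,000×27.2 + 4,330,000×11.5 = 45,968,000 + 49,795,000 = 95,763,000
volume = 1,690,000 + 4,330,000 = 6,020,000 m³
S = 95,763,000 / 6,020,000 = 15.9075 ‰

15.91 ‰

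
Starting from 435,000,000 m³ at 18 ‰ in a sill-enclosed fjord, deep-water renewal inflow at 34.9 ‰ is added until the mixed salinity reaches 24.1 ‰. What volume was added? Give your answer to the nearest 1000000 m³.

246000000 m³

Salt balance: 435,000,000×18 + V×34.9 = (435,000,000+V)×24.1
7,830,000,000 + 34.9V = 10,483,500,000 + 24.1V
2,653,500,000 = 10.8V
V = 245,694,444.44 m³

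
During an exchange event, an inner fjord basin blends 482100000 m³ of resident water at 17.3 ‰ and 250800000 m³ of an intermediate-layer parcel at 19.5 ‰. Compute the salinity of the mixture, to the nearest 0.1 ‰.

18.1 ‰

Weighted by volume,
salt = 482,100,000×17.3 + 250,800,000×19.5 = 8,340,330,000 + 4,890,600,000 = 13,230,930,000
volume = 482,100,000 + 250,800,000 = 732,900,000 m³
S = 13,230,930,000 / 732,900,000 = 18.053 ‰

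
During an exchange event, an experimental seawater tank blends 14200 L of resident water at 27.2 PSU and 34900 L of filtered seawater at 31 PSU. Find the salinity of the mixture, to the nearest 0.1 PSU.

29.9 PSU

By conservation of dissolved salt,
salt = 14,200×27.2 + 34,900×31 = 386,240 + 1,081,900 = 1,468,140
volume = 14,200 + 34,900 = 49,100 L
S = 1,468,140 / 49,100 = 29.901 PSU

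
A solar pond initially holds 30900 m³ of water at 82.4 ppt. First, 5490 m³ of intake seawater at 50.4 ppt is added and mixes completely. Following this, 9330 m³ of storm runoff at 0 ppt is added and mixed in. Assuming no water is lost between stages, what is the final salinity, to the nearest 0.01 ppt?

Weighted by volume,
Initial salt = 30,900×82.4 = 2,546,160
After stage 1: salt = 2,546,160 + 5,490×50.4 = 2,822,856; volume = 36,390 m³; S = 77.572 ppt
After stage 2: salt = 2,822,856 + 9,330×0 = 2,822,856; volume = 45,720 m³
S = 2,822,856 / 45,720 = 61.7423 ppt

61.74 ppt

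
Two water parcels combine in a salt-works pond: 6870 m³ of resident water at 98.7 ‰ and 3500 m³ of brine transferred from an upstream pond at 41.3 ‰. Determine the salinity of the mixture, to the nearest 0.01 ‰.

79.33 ‰

Salt balance:
salt = 6,870×98.7 + 3,500×41.3 = 678,069 + 144,550 = 822,619
volume = 6,870 + 3,500 = 10,370 m³
S = 822,619 / 10,370 = 79.3268 ‰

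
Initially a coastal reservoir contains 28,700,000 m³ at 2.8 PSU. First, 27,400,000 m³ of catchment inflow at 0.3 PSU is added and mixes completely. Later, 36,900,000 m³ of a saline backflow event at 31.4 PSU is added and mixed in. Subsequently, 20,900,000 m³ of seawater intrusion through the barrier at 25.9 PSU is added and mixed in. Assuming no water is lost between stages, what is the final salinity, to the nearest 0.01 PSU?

Total salt / total volume:
Initial salt = 28,700,000×2.8 = 80,360,000
After stage 1: salt = 80,360,000 + 27,400,000×0.3 = 88,580,000; volume = 56,100,000 m³; S = 1.579 PSU
After stage 2: salt = 88,580,000 + 36,900,000×31.4 = 1,247,240,000; volume = 93,000,000 m³; S = 13.411 PSU
After stage 3: salt = 1,247,240,000 + 20,900,000×25.9 = 1,788,550,000; volume = 113,900,000 m³
S = 1,788,550,000 / 113,900,000 = 15.7028 PSU

15.70 PSU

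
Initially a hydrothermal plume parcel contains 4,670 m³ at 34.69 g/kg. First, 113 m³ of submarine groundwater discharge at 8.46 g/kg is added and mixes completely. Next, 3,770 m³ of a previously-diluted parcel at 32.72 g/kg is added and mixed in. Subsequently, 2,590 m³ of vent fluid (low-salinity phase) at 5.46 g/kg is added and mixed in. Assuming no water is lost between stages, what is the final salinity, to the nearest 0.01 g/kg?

26.96 g/kg

Weighted by volume,
Initial salt = 4,670×34.69 = 162,002.3
After stage 1: salt = 162,002.3 + 113×8.46 = 162,958.28; volume = 4,783 m³; S = 34.07 g/kg
After stage 2: salt = 162,958.28 + 3,770×32.72 = 286,312.68; volume = 8,553 m³; S = 33.475 g/kg
After stage 3: salt = 286,312.68 + 2,590×5.46 = 300,454.08; volume = 11,143 m³
S = 300,454.08 / 11,143 = 26.9635 g/kg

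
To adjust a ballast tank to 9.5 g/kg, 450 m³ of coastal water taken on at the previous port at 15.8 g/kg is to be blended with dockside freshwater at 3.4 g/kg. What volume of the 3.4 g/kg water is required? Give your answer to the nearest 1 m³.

Salt balance: 450×15.8 + V×3.4 = (450+V)×9.5
7,110 + 3.4V = 4,275 + 9.5V
2,835 = 6.1V
V = 464.75 m³

465 m³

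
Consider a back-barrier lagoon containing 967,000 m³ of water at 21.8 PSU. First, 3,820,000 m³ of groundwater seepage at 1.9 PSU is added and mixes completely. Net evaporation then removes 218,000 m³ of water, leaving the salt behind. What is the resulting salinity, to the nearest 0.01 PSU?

6.20 PSU

After mixing: salt = 967,000×21.8 + 3,820,000×1.9 = 28,338,600; volume = 4,787,000 m³
After evaporation: salt unchanged = 28,338,600; volume = 4,787,000 − 218,000 = 4,569,000 m³
S = 28,338,600 / 4,569,000 = 6.2024 PSU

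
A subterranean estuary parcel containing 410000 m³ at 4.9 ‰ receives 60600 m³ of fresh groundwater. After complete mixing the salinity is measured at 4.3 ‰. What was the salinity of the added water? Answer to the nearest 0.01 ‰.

0.24 ‰

Salt balance: 410,000×4.9 + 60,600×S = 470,600×4.3
2,009,000 + 60,600·S = 2,023,580
S = (2,023,580 − 2,009,000) / 60,600 = 0.2406 ‰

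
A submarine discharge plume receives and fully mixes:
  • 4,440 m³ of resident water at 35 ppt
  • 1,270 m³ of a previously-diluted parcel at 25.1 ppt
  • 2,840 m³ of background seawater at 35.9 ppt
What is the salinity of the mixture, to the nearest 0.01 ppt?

33.83 ppt

Mass of salt is conserved:
salt = 4,440×35 + 1,270×25.1 + 2,840×35.9 = 155,400 + 31,877 + 101,956 = 289,233
volume = 4,440 + 1,270 + 2,840 = 8,550 m³
S = 289,233 / 8,550 = 33.8284 ppt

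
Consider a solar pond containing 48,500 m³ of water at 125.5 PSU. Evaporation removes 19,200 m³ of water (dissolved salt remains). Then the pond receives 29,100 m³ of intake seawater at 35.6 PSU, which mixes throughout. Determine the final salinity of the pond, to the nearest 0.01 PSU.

121.96 PSU

After evaporation: salt = 48,500×125.5 = 6,086,750; volume = 48,500 − 19,200 = 29,300 m³
After mixing: salt = 6,086,750 + 29,100×35.6 = 7,122,710; volume = 29,300 + 29,100 = 58,400 m³
S = 7,122,710 / 58,400 = 121.9642 PSU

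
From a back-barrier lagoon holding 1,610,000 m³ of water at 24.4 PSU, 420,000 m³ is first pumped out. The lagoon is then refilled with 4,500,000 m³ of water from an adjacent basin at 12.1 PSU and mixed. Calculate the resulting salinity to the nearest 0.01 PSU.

14.67 PSU

Remaining after removal: 1,190,000 m³ at 24.4 PSU (salt = 29,036,000)
After addition: salt = 29,036,000 + 4,500,000×12.1 = 83,486,000; volume = 5,690,000 m³
S = 83,486,000 / 5,690,000 = 14.6724 PSU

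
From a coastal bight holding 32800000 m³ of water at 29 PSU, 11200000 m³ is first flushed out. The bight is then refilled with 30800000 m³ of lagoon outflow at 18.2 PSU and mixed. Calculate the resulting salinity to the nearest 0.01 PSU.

Remaining after removal: 21,600,000 m³ at 29 PSU (salt = 626,400,000)
After addition: salt = 626,400,000 + 30,800,000×18.2 = 1,186,960,000; volume = 52,400,000 m³
S = 1,186,960,000 / 52,400,000 = 22.6519 PSU

22.65 PSU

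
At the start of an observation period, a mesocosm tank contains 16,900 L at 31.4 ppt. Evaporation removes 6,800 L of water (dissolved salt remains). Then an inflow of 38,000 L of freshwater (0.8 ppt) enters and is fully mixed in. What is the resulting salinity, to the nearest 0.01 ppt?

11.66 ppt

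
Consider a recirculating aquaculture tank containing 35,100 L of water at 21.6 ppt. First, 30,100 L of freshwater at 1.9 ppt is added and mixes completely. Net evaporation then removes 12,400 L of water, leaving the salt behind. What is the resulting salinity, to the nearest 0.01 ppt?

15.44 ppt

After mixing: salt = 35,100×21.6 + 30,100×1.9 = 815,350; volume = 65,200 L
After evaporation: salt unchanged = 815,350; volume = 65,200 − 12,400 = 52,800 L
S = 815,350 / 52,800 = 15.4422 ppt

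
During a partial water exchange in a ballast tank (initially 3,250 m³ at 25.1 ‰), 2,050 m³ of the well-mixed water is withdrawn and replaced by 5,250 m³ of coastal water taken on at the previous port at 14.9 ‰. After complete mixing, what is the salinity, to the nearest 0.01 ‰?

Remaining after removal: 1,200 m³ at 25.1 ‰ (salt = 30,120)
After addition: salt = 30,120 + 5,250×14.9 = 108,345; volume = 6,450 m³
S = 108,345 / 6,450 = 16.7977 ‰

16.80 ‰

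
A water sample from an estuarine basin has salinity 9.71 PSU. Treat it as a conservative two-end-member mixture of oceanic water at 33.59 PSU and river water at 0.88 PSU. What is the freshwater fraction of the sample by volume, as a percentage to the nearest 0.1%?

Let f be the freshwater fraction. Salt balance per unit volume:
f×0.88 + (1−f)×33.59 = 9.71
f = (33.59 − 9.71) / (33.59 − 0.88) = 23.88/32.71 = 0.7301

73.0%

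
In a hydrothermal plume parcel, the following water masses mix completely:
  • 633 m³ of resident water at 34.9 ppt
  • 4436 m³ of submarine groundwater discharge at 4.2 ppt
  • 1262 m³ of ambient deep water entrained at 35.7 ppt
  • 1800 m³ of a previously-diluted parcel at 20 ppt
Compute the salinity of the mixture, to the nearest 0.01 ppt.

14.98 ppt

By conservation of dissolved salt,
salt = 633×34.9 + 4,436×4.2 + 1,262×35.7 + 1,800×20 = 22,091.7 + 18,631.2 + 45,053.4 + 36,000 = 121,776.3
volume = 633 + 4,436 + 1,262 + 1,800 = 8,131 m³
S = 121,776.3 / 8,131 = 14.9768 ppt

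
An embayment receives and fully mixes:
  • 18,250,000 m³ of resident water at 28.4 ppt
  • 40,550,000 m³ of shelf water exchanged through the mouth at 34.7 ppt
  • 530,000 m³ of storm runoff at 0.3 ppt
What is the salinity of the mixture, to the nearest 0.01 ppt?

32.45 ppt

Salt balance:
salt = 18,250,000×28.4 + 40,550,000×34.7 + 530,000×0.3 = 518,300,000 + 1,407,085,000 + 159,000 = 1,925,544,000
volume = 18,250,000 + 40,550,000 + 530,000 = 59,330,000 m³
S = 1,925,544,000 / 59,330,000 = 32.4548 ppt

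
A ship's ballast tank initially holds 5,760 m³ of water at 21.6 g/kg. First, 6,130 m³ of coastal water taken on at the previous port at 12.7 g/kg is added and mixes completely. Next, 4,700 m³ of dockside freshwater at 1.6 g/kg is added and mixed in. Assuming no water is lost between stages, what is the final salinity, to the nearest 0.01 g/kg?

12.65 g/kg

By conservation of dissolved salt,
Initial salt = 5,760×21.6 = 124,416
After stage 1: salt = 124,416 + 6,130×12.7 = 202,267; volume = 11,890 m³; S = 17.012 g/kg
After stage 2: salt = 202,267 + 4,700×1.6 = 209,787; volume = 16,590 m³
S = 209,787 / 16,590 = 12.6454 g/kg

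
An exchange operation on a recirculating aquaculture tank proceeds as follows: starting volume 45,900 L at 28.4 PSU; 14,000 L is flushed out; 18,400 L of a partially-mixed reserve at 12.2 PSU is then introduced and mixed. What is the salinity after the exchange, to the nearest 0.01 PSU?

22.47 PSU

Remaining after removal: 31,900 L at 28.4 PSU (salt = 905,960)
After addition: salt = 905,960 + 18,400×12.2 = 1,130,440; volume = 50,300 L
S = 1,130,440 / 50,300 = 22.474 PSU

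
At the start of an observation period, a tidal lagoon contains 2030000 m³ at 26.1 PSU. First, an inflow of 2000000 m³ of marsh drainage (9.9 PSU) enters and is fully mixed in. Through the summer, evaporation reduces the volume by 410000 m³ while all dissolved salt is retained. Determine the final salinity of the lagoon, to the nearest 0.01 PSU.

After mixing: salt = 2,030,000×26.1 + 2,000,000×9.9 = 72,783,000; volume = 4,030,000 m³
After evaporation: salt unchanged = 72,783,000; volume = 4,030,000 − 410,000 = 3,620,000 m³
S = 72,783,000 / 3,620,000 = 20.1058 PSU

20.11 PSU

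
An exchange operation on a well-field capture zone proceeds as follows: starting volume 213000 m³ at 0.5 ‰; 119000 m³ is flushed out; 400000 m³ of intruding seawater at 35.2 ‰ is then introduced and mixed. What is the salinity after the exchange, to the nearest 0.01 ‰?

28.60 ‰

Remaining after removal: 94,000 m³ at 0.5 ‰ (salt = 47,000)
After addition: salt = 47,000 + 400,000×35.2 = 14,127,000; volume = 494,000 m³
S = 14,127,000 / 494,000 = 28.5972 ‰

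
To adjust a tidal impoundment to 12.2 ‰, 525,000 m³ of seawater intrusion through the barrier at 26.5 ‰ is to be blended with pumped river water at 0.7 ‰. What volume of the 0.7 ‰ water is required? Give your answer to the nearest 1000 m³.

653000 m³

Salt balance: 525,000×26.5 + V×0.7 = (525,000+V)×12.2
13,912,500 + 0.7V = 6,405,000 + 12.2V
7,507,500 = 11.5V
V = 652,826.09 m³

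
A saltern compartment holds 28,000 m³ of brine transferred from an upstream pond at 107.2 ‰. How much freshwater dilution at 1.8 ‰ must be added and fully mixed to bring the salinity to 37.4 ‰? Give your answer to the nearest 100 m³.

54900 m³

Salt balance: 28,000×107.2 + V×1.8 = (28,000+V)×37.4
3,001,600 + 1.8V = 1,047,200 + 37.4V
1,954,400 = 35.6V
V = 54,898.88 m³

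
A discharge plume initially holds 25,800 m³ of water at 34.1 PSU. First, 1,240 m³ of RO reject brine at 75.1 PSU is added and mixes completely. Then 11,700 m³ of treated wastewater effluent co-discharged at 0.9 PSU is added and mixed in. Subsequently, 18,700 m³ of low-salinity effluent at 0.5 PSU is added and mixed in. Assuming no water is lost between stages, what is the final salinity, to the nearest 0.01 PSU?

17.28 PSU

Conserving salt mass:
Initial salt = 25,800×34.1 = 879,780
After stage 1: salt = 879,780 + 1,240×75.1 = 972,904; volume = 27,040 m³; S = 35.98 PSU
After stage 2: salt = 972,904 + 11,700×0.9 = 983,434; volume = 38,740 m³; S = 25.385 PSU
After stage 3: salt = 983,434 + 18,700×0.5 = 992,784; volume = 57,440 m³
S = 992,784 / 57,440 = 17.2838 PSU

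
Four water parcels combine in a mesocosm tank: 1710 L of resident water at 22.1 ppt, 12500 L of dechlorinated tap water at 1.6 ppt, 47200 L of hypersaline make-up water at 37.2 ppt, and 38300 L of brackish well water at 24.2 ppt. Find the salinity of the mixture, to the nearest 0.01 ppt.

27.48 ppt

Salt balance:
salt = 1,710×22.1 + 12,500×1.6 + 47,200×37.2 + 38,300×24.2 = 37,791 + 20,000 + 1,755,840 + 926,860 = 2,740,491
volume = 1,710 + 12,500 + 47,200 + 38,300 = 99,710 L
S = 2,740,491 / 99,710 = 27.4846 ppt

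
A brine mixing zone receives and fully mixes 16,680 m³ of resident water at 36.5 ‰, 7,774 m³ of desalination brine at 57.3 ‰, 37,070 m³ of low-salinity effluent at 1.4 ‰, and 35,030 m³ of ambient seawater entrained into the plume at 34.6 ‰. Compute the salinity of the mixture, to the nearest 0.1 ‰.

24.0 ‰

Conserving salt mass:
salt = 16,680×36.5 + 7,774×57.3 + 37,070×1.4 + 35,030×34.6 = 608,820 + 445,450.2 + 51,898 + 1,212,038 = 2,318,206.2
volume = 16,680 + 7,774 + 37,070 + 35,030 = 96,554 m³
S = 2,318,206.2 / 96,554 = 24.009 ‰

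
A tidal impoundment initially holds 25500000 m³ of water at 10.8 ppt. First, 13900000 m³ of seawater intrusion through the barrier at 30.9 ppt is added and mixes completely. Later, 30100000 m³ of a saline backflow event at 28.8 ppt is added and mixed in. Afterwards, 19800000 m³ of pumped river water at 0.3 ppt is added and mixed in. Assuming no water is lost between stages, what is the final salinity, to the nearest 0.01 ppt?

Conserving salt mass:
Initial salt = 25,500,000×10.8 = 275,400,000
After stage 1: salt = 275,400,000 + 13,900,000×30.9 = 704,910,000; volume = 39,400,000 m³; S = 17.891 ppt
After stage 2: salt = 704,910,000 + 30,100,000×28.8 = 1,571,790,000; volume = 69,500,000 m³; S = 22.616 ppt
After stage 3: salt = 1,571,790,000 + 19,800,000×0.3 = 1,577,730,000; volume = 89,300,000 m³
S = 1,577,730,000 / 89,300,000 = 17.6677 ppt

17.67 ppt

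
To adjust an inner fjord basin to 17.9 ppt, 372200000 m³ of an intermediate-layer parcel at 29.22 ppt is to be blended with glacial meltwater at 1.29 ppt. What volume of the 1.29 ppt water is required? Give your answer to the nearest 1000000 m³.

Salt balance: 372,200,000×29.22 + V×1.29 = (372,200,000+V)×17.9
10,875,684,000 + 1.29V = 6,662,380,000 + 17.9V
4,213,304,000 = 16.61V
V = 253,660,686.33 m³

254000000 m³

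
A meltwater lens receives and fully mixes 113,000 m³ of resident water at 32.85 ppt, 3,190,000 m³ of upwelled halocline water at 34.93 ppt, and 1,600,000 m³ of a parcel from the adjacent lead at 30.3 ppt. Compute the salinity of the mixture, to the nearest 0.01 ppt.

Salt balance:
salt = 113,000×32.85 + 3,190,000×34.93 + 1,600,000×30.3 = 3,712,050 + 111,426,700 + 48,480,000 = 163,618,750
volume = 113,000 + 3,190,000 + 1,600,000 = 4,903,000 m³
S = 163,618,750 / 4,903,000 = 33.3712 ppt

33.37 ppt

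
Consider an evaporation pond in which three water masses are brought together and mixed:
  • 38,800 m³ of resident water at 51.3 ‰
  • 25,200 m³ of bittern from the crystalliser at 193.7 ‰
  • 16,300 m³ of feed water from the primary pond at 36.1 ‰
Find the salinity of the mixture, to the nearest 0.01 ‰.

Salt balance:
salt = 38,800×51.3 + 25,200×193.7 + 16,300×36.1 = 1,990,440 + 4,881,240 + 588,430 = 7,460,110
volume = 38,800 + 25,200 + 16,300 = 80,300 m³
S = 7,460,110 / 80,300 = 92.903 ‰

92.90 ‰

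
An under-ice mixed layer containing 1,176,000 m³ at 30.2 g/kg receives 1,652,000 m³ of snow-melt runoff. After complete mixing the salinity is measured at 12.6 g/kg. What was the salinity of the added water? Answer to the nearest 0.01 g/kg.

0.07 g/kg

Salt balance: 1,176,000×30.2 + 1,652,000×S = 2,828,000×12.6
35,515,200 + 1,652,000·S = 35,632,800
S = (35,632,800 − 35,515,200) / 1,652,000 = 0.0712 g/kg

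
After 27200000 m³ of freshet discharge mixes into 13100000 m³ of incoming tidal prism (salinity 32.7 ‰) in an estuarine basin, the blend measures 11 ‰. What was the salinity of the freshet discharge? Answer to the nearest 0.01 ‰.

0.55 ‰

Salt balance: 13,100,000×32.7 + 27,200,000×S = 40,300,000×11
428,370,000 + 27,200,000·S = 443,300,000
S = (443,300,000 − 428,370,000) / 27,200,000 = 0.5489 ‰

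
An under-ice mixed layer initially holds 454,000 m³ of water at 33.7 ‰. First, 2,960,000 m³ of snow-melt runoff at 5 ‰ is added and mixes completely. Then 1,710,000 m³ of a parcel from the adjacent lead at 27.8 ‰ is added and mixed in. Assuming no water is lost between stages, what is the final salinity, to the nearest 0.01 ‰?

15.15 ‰

Weighted by volume,
Initial salt = 454,000×33.7 = 15,299,800
After stage 1: salt = 15,299,800 + 2,960,000×5 = 30,099,800; volume = 3,414,000 m³; S = 8.817 ‰
After stage 2: salt = 30,099,800 + 1,710,000×27.8 = 77,637,800; volume = 5,124,000 m³
S = 77,637,800 / 5,124,000 = 15.1518 ‰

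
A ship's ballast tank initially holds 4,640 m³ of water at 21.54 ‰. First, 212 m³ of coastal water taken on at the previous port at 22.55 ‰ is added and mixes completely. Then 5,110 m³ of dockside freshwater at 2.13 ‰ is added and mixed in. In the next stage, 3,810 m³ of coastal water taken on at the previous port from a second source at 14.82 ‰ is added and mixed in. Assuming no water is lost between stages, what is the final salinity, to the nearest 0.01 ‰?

12.49 ‰

Salt balance:
Initial salt = 4,640×21.54 = 99,945.6
After stage 1: salt = 99,945.6 + 212×22.55 = 104,726.2; volume = 4,852 m³; S = 21.584 ‰
After stage 2: salt = 104,726.2 + 5,110×2.13 = 115,610.5; volume = 9,962 m³; S = 11.605 ‰
After stage 3: salt = 115,610.5 + 3,810×14.82 = 172,074.7; volume = 13,772 m³
S = 172,074.7 / 13,772 = 12.4945 ‰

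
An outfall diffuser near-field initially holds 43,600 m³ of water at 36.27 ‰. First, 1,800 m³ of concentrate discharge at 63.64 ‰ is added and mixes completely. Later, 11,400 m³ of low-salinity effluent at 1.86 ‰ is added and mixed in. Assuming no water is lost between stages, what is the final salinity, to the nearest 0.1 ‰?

30.2 ‰

Conserving salt mass:
Initial salt = 43,600×36.27 = 1,581,372
After stage 1: salt = 1,581,372 + 1,800×63.64 = 1,695,924; volume = 45,400 m³; S = 37.355 ‰
After stage 2: salt = 1,695,924 + 11,400×1.86 = 1,717,128; volume = 56,800 m³
S = 1,717,128 / 56,800 = 30.2311 ‰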